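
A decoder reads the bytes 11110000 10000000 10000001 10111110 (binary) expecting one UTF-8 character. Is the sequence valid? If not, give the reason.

Leading byte 0xF0 = 11110000 → 4-byte form.
Continuation bytes all match 10xxxxxx. Payload decodes to 0x7E.
But 0x7E < 0x10000, the minimum for a 4-byte sequence — this is an overlong encoding.

invalid (overlong encoding)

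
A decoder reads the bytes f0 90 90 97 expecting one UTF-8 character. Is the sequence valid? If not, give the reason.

Leading byte 0xF0 = 11110000 → 4-byte form.
Continuation bytes 0x90=10010000, 0x90=10010000, 0x97=10010111 all match 10xxxxxx.
Decoded value 0x10417 is ≥ 0x10000 (shortest form) and not a surrogate.

valid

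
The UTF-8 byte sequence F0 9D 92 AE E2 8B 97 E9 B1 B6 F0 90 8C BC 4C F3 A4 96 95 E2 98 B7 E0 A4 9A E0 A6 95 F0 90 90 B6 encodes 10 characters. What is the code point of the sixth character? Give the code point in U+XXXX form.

Offset 0: leading byte 0xF0 = 11110000 → 4-byte char #1 = F0 9D 92 AE.
Offset 4: leading byte 0xE2 = 11100010 → 3-byte char #2 = E2 8B 97.
Offset 7: leading byte 0xE9 = 11101001 → 3-byte char #3 = E9 B1 B6.
Offset 10: leading byte 0xF0 = 11110000 → 4-byte char #4 = F0 90 8C BC.
Offset 14: leading byte 0x4C = 01001100 → 1-byte char #5 = 4C.
Offset 15: leading byte 0xF3 = 11110011 → 4-byte char #6 = F3 A4 96 95.
Leading byte 0xF3 = 11110011 matches 11110xxx → 4-byte sequence.
Byte 1: 0xF3 = 11110011, payload 011 (3 bits).
Byte 2: 0xA4 = 10100100 (10xxxxxx ✓), payload 100100.
Byte 3: 0x96 = 10010110 (10xxxxxx ✓), payload 010110.
Byte 4: 0x95 = 10010101 (10xxxxxx ✓), payload 010101.
Concatenate: 011100100010110010101 = 0xE4595 (21 bits → U+E4595).

U+E4595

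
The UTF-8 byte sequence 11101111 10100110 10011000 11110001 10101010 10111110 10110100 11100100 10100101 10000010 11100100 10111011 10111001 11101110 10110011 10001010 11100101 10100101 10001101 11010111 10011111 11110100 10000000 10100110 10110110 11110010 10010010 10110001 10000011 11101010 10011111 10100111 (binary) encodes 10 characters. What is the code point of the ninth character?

U+92C43

Offset 0: leading byte 0xEF = 11101111 → 3-byte char #1 = EF A6 98.
Offset 3: leading byte 0xF1 = 11110001 → 4-byte char #2 = F1 AA BE B4.
Offset 7: leading byte 0xE4 = 11100100 → 3-byte char #3 = E4 A5 82.
Offset 10: leading byte 0xE4 = 11100100 → 3-byte char #4 = E4 BB B9.
Offset 13: leading byte 0xEE = 11101110 → 3-byte char #5 = EE B3 8A.
Offset 16: leading byte 0xE5 = 11100101 → 3-byte char #6 = E5 A5 8D.
Offset 19: leading byte 0xD7 = 11010111 → 2-byte char #7 = D7 9F.
Offset 21: leading byte 0xF4 = 11110100 → 4-byte char #8 = F4 80 A6 B6.
Offset 25: leading byte 0xF2 = 11110010 → 4-byte char #9 = F2 92 B1 83.
Leading byte 0xF2 = 11110010 matches 11110xxx → 4-byte sequence.
Byte 1: 0xF2 = 11110010, payload 010 (3 bits).
Byte 2: 0x92 = 10010010 (10xxxxxx ✓), payload 010010.
Byte 3: 0xB1 = 10110001 (10xxxxxx ✓), payload 110001.
Byte 4: 0x83 = 10000011 (10xxxxxx ✓), payload 000011.
Concatenate: 010010010110001000011 = 0x92C43 (21 bits → U+92C43).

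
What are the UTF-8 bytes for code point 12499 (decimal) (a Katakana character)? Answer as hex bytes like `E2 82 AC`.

U+30D3 = 0x30D3 = 12499 decimal. In range U+0800–U+FFFF → 3-byte form: 1110xxxx 10xxxxxx 10xxxxxx.
Binary (16 bits): 0011000011010011.
Split 4+6+6: 0011 | 000011 | 010011.
Byte 1: 11100011 = 0xE3.
Byte 2: 10000011 = 0x83.
Byte 3: 10010011 = 0x93.

E3 83 93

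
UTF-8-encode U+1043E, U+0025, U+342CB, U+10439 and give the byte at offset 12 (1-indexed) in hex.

0x90

1-indexed offset 12 is 0-indexed offset 11.
U+1043E → 4-byte form F0 90 90 BE at offsets 0–3.
U+0025 → 1-byte form 25 at offsets 4–4.
U+342CB → 4-byte form F0 B4 8B 8B at offsets 5–8.
U+10439 → 4-byte form F0 90 90 B9 at offsets 9–12.
Offset 11 falls in char 4's range; it's byte 3 of F0 90 90 B9 = 0x90.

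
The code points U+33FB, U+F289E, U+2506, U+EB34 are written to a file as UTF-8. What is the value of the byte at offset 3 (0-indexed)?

0xF3

U+33FB → 3-byte form E3 8F BB at offsets 0–2.
U+F289E → 4-byte form F3 B2 A2 9E at offsets 3–6.
Offset 3 falls in char 2's range; it's byte 1 of F3 B2 A2 9E = 0xF3.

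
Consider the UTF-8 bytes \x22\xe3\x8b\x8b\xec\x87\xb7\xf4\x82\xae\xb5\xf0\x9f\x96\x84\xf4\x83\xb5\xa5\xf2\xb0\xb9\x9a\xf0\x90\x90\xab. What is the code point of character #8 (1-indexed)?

Offset 0: leading byte 0x22 = 00100010 → 1-byte char #1 = 22.
Offset 1: leading byte 0xE3 = 11100011 → 3-byte char #2 = E3 8B 8B.
Offset 4: leading byte 0xEC = 11101100 → 3-byte char #3 = EC 87 B7.
Offset 7: leading byte 0xF4 = 11110100 → 4-byte char #4 = F4 82 AE B5.
Offset 11: leading byte 0xF0 = 11110000 → 4-byte char #5 = F0 9F 96 84.
Offset 15: leading byte 0xF4 = 11110100 → 4-byte char #6 = F4 83 B5 A5.
Offset 19: leading byte 0xF2 = 11110010 → 4-byte char #7 = F2 B0 B9 9A.
Offset 23: leading byte 0xF0 = 11110000 → 4-byte char #8 = F0 90 90 AB.
Leading byte 0xF0 = 11110000 matches 11110xxx → 4-byte sequence.
Byte 1: 0xF0 = 11110000, payload 000 (3 bits).
Byte 2: 0x90 = 10010000 (10xxxxxx ✓), payload 010000.
Byte 3: 0x90 = 10010000 (10xxxxxx ✓), payload 010000.
Byte 4: 0xAB = 10101011 (10xxxxxx ✓), payload 101011.
Concatenate: 000010000010000101011 = 0x1042B (21 bits → U+1042B).

U+1042B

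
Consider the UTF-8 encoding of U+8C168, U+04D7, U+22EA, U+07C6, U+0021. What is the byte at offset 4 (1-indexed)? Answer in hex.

1-indexed offset 4 is 0-indexed offset 3.
U+8C168 → 4-byte form F2 8C 85 A8 at offsets 0–3.
Offset 3 falls in char 1's range; it's byte 4 of F2 8C 85 A8 = 0xA8.

0xA8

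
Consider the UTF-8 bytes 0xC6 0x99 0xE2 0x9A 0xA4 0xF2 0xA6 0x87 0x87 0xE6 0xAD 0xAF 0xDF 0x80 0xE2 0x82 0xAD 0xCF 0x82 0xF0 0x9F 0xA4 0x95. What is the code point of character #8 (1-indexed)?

Offset 0: leading byte 0xC6 = 11000110 → 2-byte char #1 = C6 99.
Offset 2: leading byte 0xE2 = 11100010 → 3-byte char #2 = E2 9A A4.
Offset 5: leading byte 0xF2 = 11110010 → 4-byte char #3 = F2 A6 87 87.
Offset 9: leading byte 0xE6 = 11100110 → 3-byte char #4 = E6 AD AF.
Offset 12: leading byte 0xDF = 11011111 → 2-byte char #5 = DF 80.
Offset 14: leading byte 0xE2 = 11100010 → 3-byte char #6 = E2 82 AD.
Offset 17: leading byte 0xCF = 11001111 → 2-byte char #7 = CF 82.
Offset 19: leading byte 0xF0 = 11110000 → 4-byte char #8 = F0 9F A4 95.
Leading byte 0xF0 = 11110000 matches 11110xxx → 4-byte sequence.
Byte 1: 0xF0 = 11110000, payload 000 (3 bits).
Byte 2: 0x9F = 10011111 (10xxxxxx ✓), payload 011111.
Byte 3: 0xA4 = 10100100 (10xxxxxx ✓), payload 100100.
Byte 4: 0x95 = 10010101 (10xxxxxx ✓), payload 010101.
Concatenate: 000011111100100010101 = 0x1F915 (21 bits → U+1F915).

U+1F915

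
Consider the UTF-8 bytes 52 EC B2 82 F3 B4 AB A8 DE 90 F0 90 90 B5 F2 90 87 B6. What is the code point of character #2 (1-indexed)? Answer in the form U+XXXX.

U+CC82

Offset 0: leading byte 0x52 = 01010010 → 1-byte char #1 = 52.
Offset 1: leading byte 0xEC = 11101100 → 3-byte char #2 = EC B2 82.
Leading byte 0xEC = 11101100 matches 1110xxxx → 3-byte sequence.
Byte 1: 0xEC = 11101100, payload 1100 (4 bits).
Byte 2: 0xB2 = 10110010 (10xxxxxx ✓), payload 110010.
Byte 3: 0x82 = 10000010 (10xxxxxx ✓), payload 000010.
Concatenate: 1100110010000010 = 0xCC82 (16 bits → U+CC82).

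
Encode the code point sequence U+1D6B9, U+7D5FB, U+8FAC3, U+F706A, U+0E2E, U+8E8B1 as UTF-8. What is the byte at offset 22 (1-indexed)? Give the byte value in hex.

1-indexed offset 22 is 0-indexed offset 21.
U+1D6B9 → 4-byte form F0 9D 9A B9 at offsets 0–3.
U+7D5FB → 4-byte form F1 BD 97 BB at offsets 4–7.
U+8FAC3 → 4-byte form F2 8F AB 83 at offsets 8–11.
U+F706A → 4-byte form F3 B7 81 AA at offsets 12–15.
U+0E2E → 3-byte form E0 B8 AE at offsets 16–18.
U+8E8B1 → 4-byte form F2 8E A2 B1 at offsets 19–22.
Offset 21 falls in char 6's range; it's byte 3 of F2 8E A2 B1 = 0xA2.

0xA2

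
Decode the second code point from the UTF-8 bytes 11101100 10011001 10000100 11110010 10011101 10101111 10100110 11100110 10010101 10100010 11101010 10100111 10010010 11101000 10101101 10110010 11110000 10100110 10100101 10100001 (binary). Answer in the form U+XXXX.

U+9DBE6

Offset 0: leading byte 0xEC = 11101100 → 3-byte char #1 = EC 99 84.
Offset 3: leading byte 0xF2 = 11110010 → 4-byte char #2 = F2 9D AF A6.
Leading byte 0xF2 = 11110010 matches 11110xxx → 4-byte sequence.
Byte 1: 0xF2 = 11110010, payload 010 (3 bits).
Byte 2: 0x9D = 10011101 (10xxxxxx ✓), payload 011101.
Byte 3: 0xAF = 10101111 (10xxxxxx ✓), payload 101111.
Byte 4: 0xA6 = 10100110 (10xxxxxx ✓), payload 100110.
Concatenate: 010011101101111100110 = 0x9DBE6 (21 bits → U+9DBE6).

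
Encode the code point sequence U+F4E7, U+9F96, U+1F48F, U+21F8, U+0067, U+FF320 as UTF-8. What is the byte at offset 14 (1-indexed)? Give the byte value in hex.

1-indexed offset 14 is 0-indexed offset 13.
U+F4E7 → 3-byte form EF 93 A7 at offsets 0–2.
U+9F96 → 3-byte form E9 BE 96 at offsets 3–5.
U+1F48F → 4-byte form F0 9F 92 8F at offsets 6–9.
U+21F8 → 3-byte form E2 87 B8 at offsets 10–12.
U+0067 → 1-byte form 67 at offsets 13–13.
Offset 13 falls in char 5's range; it's byte 1 of 67 = 0x67.

0x67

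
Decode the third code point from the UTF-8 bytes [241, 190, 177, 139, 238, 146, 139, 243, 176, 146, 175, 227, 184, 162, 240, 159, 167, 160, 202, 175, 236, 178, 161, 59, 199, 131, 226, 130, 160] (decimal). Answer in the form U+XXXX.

U+F04AF

Offset 0: leading byte 0xF1 = 11110001 → 4-byte char #1 = F1 BE B1 8B.
Offset 4: leading byte 0xEE = 11101110 → 3-byte char #2 = EE 92 8B.
Offset 7: leading byte 0xF3 = 11110011 → 4-byte char #3 = F3 B0 92 AF.
Leading byte 0xF3 = 11110011 matches 11110xxx → 4-byte sequence.
Byte 1: 0xF3 = 11110011, payload 011 (3 bits).
Byte 2: 0xB0 = 10110000 (10xxxxxx ✓), payload 110000.
Byte 3: 0x92 = 10010010 (10xxxxxx ✓), payload 010010.
Byte 4: 0xAF = 10101111 (10xxxxxx ✓), payload 101111.
Concatenate: 011110000010010101111 = 0xF04AF (21 bits → U+F04AF).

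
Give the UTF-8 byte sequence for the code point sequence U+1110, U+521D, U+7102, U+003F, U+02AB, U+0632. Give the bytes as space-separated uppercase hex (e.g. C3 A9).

U+1110: 3-byte form → E1 84 90.
U+521D: 3-byte form → E5 88 9D.
U+7102: 3-byte form → E7 84 82.
U+003F: 1-byte form → 3F.
U+02AB: 2-byte form → CA AB.
U+0632: 2-byte form → D8 B2.
Concatenated (14 bytes): E1 84 90 E5 88 9D E7 84 82 3F CA AB D8 B2.

E1 84 90 E5 88 9D E7 84 82 3F CA AB D8 B2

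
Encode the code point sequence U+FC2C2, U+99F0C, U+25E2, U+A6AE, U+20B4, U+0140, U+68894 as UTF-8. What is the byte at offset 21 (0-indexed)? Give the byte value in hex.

0xA2

U+FC2C2 → 4-byte form F3 BC 8B 82 at offsets 0–3.
U+99F0C → 4-byte form F2 99 BC 8C at offsets 4–7.
U+25E2 → 3-byte form E2 97 A2 at offsets 8–10.
U+A6AE → 3-byte form EA 9A AE at offsets 11–13.
U+20B4 → 3-byte form E2 82 B4 at offsets 14–16.
U+0140 → 2-byte form C5 80 at offsets 17–18.
U+68894 → 4-byte form F1 A8 A2 94 at offsets 19–22.
Offset 21 falls in char 7's range; it's byte 3 of F1 A8 A2 94 = 0xA2.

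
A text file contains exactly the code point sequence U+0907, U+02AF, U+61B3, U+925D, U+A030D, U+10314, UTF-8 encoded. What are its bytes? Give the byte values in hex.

U+0907: 3-byte form → E0 A4 87.
U+02AF: 2-byte form → CA AF.
U+61B3: 3-byte form → E6 86 B3.
U+925D: 3-byte form → E9 89 9D.
U+A030D: 4-byte form → F2 A0 8C 8D.
U+10314: 4-byte form → F0 90 8C 94.
Concatenated (19 bytes): E0 A4 87 CA AF E6 86 B3 E9 89 9D F2 A0 8C 8D F0 90 8C 94.

E0 A4 87 CA AF E6 86 B3 E9 89 9D F2 A0 8C 8D F0 90 8C 94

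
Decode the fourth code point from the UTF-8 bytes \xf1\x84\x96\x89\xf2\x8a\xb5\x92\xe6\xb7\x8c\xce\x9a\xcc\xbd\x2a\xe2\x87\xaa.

U+039A

Offset 0: leading byte 0xF1 = 11110001 → 4-byte char #1 = F1 84 96 89.
Offset 4: leading byte 0xF2 = 11110010 → 4-byte char #2 = F2 8A B5 92.
Offset 8: leading byte 0xE6 = 11100110 → 3-byte char #3 = E6 B7 8C.
Offset 11: leading byte 0xCE = 11001110 → 2-byte char #4 = CE 9A.
Leading byte 0xCE = 11001110 matches 110xxxxx → 2-byte sequence.
Byte 1: 0xCE = 11001110, payload 01110 (5 bits).
Byte 2: 0x9A = 10011010 (10xxxxxx ✓), payload 011010.
Concatenate: 01110011010 = 0x39A (11 bits → U+039A).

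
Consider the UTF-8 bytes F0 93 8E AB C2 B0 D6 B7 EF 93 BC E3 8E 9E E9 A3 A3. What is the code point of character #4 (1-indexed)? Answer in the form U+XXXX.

U+F4FC

Offset 0: leading byte 0xF0 = 11110000 → 4-byte char #1 = F0 93 8E AB.
Offset 4: leading byte 0xC2 = 11000010 → 2-byte char #2 = C2 B0.
Offset 6: leading byte 0xD6 = 11010110 → 2-byte char #3 = D6 B7.
Offset 8: leading byte 0xEF = 11101111 → 3-byte char #4 = EF 93 BC.
Leading byte 0xEF = 11101111 matches 1110xxxx → 3-byte sequence.
Byte 1: 0xEF = 11101111, payload 1111 (4 bits).
Byte 2: 0x93 = 10010011 (10xxxxxx ✓), payload 010011.
Byte 3: 0xBC = 10111100 (10xxxxxx ✓), payload 111100.
Concatenate: 1111010011111100 = 0xF4FC (16 bits → U+F4FC).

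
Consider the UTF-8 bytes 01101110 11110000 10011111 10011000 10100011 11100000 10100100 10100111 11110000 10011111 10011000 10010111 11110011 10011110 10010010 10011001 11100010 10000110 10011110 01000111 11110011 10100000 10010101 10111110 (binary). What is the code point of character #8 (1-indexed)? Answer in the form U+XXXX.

Offset 0: leading byte 0x6E = 01101110 → 1-byte char #1 = 6E.
Offset 1: leading byte 0xF0 = 11110000 → 4-byte char #2 = F0 9F 98 A3.
Offset 5: leading byte 0xE0 = 11100000 → 3-byte char #3 = E0 A4 A7.
Offset 8: leading byte 0xF0 = 11110000 → 4-byte char #4 = F0 9F 98 97.
Offset 12: leading byte 0xF3 = 11110011 → 4-byte char #5 = F3 9E 92 99.
Offset 16: leading byte 0xE2 = 11100010 → 3-byte char #6 = E2 86 9E.
Offset 19: leading byte 0x47 = 01000111 → 1-byte char #7 = 47.
Offset 20: leading byte 0xF3 = 11110011 → 4-byte char #8 = F3 A0 95 BE.
Leading byte 0xF3 = 11110011 matches 11110xxx → 4-byte sequence.
Byte 1: 0xF3 = 11110011, payload 011 (3 bits).
Byte 2: 0xA0 = 10100000 (10xxxxxx ✓), payload 100000.
Byte 3: 0x95 = 10010101 (10xxxxxx ✓), payload 010101.
Byte 4: 0xBE = 10111110 (10xxxxxx ✓), payload 111110.
Concatenate: 011100000010101111110 = 0xE057E (21 bits → U+E057E).

U+E057E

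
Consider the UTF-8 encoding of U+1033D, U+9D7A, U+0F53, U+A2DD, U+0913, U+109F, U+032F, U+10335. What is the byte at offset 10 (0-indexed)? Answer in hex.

0xEA

U+1033D → 4-byte form F0 90 8C BD at offsets 0–3.
U+9D7A → 3-byte form E9 B5 BA at offsets 4–6.
U+0F53 → 3-byte form E0 BD 93 at offsets 7–9.
U+A2DD → 3-byte form EA 8B 9D at offsets 10–12.
Offset 10 falls in char 4's range; it's byte 1 of EA 8B 9D = 0xEA.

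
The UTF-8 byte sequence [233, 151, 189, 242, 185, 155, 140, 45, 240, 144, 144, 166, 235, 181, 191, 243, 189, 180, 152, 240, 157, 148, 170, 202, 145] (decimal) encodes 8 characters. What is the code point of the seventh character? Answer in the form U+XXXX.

Offset 0: leading byte 0xE9 = 11101001 → 3-byte char #1 = E9 97 BD.
Offset 3: leading byte 0xF2 = 11110010 → 4-byte char #2 = F2 B9 9B 8C.
Offset 7: leading byte 0x2D = 00101101 → 1-byte char #3 = 2D.
Offset 8: leading byte 0xF0 = 11110000 → 4-byte char #4 = F0 90 90 A6.
Offset 12: leading byte 0xEB = 11101011 → 3-byte char #5 = EB B5 BF.
Offset 15: leading byte 0xF3 = 11110011 → 4-byte char #6 = F3 BD B4 98.
Offset 19: leading byte 0xF0 = 11110000 → 4-byte char #7 = F0 9D 94 AA.
Leading byte 0xF0 = 11110000 matches 11110xxx → 4-byte sequence.
Byte 1: 0xF0 = 11110000, payload 000 (3 bits).
Byte 2: 0x9D = 10011101 (10xxxxxx ✓), payload 011101.
Byte 3: 0x94 = 10010100 (10xxxxxx ✓), payload 010100.
Byte 4: 0xAA = 10101010 (10xxxxxx ✓), payload 101010.
Concatenate: 000011101010100101010 = 0x1D52A (21 bits → U+1D52A).

U+1D52A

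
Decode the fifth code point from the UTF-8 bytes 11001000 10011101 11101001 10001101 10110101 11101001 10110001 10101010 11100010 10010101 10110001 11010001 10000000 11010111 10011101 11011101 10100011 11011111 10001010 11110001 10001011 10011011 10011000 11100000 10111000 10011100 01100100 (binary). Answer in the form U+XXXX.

Offset 0: leading byte 0xC8 = 11001000 → 2-byte char #1 = C8 9D.
Offset 2: leading byte 0xE9 = 11101001 → 3-byte char #2 = E9 8D B5.
Offset 5: leading byte 0xE9 = 11101001 → 3-byte char #3 = E9 B1 AA.
Offset 8: leading byte 0xE2 = 11100010 → 3-byte char #4 = E2 95 B1.
Offset 11: leading byte 0xD1 = 11010001 → 2-byte char #5 = D1 80.
Leading byte 0xD1 = 11010001 matches 110xxxxx → 2-byte sequence.
Byte 1: 0xD1 = 11010001, payload 10001 (5 bits).
Byte 2: 0x80 = 10000000 (10xxxxxx ✓), payload 000000.
Concatenate: 10001000000 = 0x440 (11 bits → U+0440).

U+0440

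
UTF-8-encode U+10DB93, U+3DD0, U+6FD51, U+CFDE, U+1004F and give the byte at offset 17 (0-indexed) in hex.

U+10DB93 → 4-byte form F4 8D AE 93 at offsets 0–3.
U+3DD0 → 3-byte form E3 B7 90 at offsets 4–6.
U+6FD51 → 4-byte form F1 AF B5 91 at offsets 7–10.
U+CFDE → 3-byte form EC BF 9E at offsets 11–13.
U+1004F → 4-byte form F0 90 81 8F at offsets 14–17.
Offset 17 falls in char 5's range; it's byte 4 of F0 90 81 8F = 0x8F.

0x8F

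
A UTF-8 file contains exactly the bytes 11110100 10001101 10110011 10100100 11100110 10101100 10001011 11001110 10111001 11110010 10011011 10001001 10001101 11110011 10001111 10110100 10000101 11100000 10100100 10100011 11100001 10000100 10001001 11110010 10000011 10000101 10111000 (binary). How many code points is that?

Byte at offset 0: 0xF4 = 11110100 → 4-byte char (#1). Advance 4.
Byte at offset 4: 0xE6 = 11100110 → 3-byte char (#2). Advance 3.
Byte at offset 7: 0xCE = 11001110 → 2-byte char (#3). Advance 2.
Byte at offset 9: 0xF2 = 11110010 → 4-byte char (#4). Advance 4.
Byte at offset 13: 0xF3 = 11110011 → 4-byte char (#5). Advance 4.
Byte at offset 17: 0xE0 = 11100000 → 3-byte char (#6). Advance 3.
Byte at offset 20: 0xE1 = 11100001 → 3-byte char (#7). Advance 3.
Byte at offset 23: 0xF2 = 11110010 → 4-byte char (#8). Advance 4.
Reached end at offset 27 after 8 code points.

8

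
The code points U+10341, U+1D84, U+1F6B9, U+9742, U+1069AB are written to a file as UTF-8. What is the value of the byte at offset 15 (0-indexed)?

U+10341 → 4-byte form F0 90 8D 81 at offsets 0–3.
U+1D84 → 3-byte form E1 B6 84 at offsets 4–6.
U+1F6B9 → 4-byte form F0 9F 9A B9 at offsets 7–10.
U+9742 → 3-byte form E9 9D 82 at offsets 11–13.
U+1069AB → 4-byte form F4 86 A6 AB at offsets 14–17.
Offset 15 falls in char 5's range; it's byte 2 of F4 86 A6 AB = 0x86.

0x86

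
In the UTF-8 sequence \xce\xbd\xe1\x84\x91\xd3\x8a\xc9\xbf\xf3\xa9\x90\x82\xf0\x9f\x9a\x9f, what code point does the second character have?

Offset 0: leading byte 0xCE = 11001110 → 2-byte char #1 = CE BD.
Offset 2: leading byte 0xE1 = 11100001 → 3-byte char #2 = E1 84 91.
Leading byte 0xE1 = 11100001 matches 1110xxxx → 3-byte sequence.
Byte 1: 0xE1 = 11100001, payload 0001 (4 bits).
Byte 2: 0x84 = 10000100 (10xxxxxx ✓), payload 000100.
Byte 3: 0x91 = 10010001 (10xxxxxx ✓), payload 010001.
Concatenate: 0001000100010001 = 0x1111 (16 bits → U+1111).

U+1111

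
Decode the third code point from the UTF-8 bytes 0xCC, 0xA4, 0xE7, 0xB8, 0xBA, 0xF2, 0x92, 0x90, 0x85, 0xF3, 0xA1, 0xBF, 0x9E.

Offset 0: leading byte 0xCC = 11001100 → 2-byte char #1 = CC A4.
Offset 2: leading byte 0xE7 = 11100111 → 3-byte char #2 = E7 B8 BA.
Offset 5: leading byte 0xF2 = 11110010 → 4-byte char #3 = F2 92 90 85.
Leading byte 0xF2 = 11110010 matches 11110xxx → 4-byte sequence.
Byte 1: 0xF2 = 11110010, payload 010 (3 bits).
Byte 2: 0x92 = 10010010 (10xxxxxx ✓), payload 010010.
Byte 3: 0x90 = 10010000 (10xxxxxx ✓), payload 010000.
Byte 4: 0x85 = 10000101 (10xxxxxx ✓), payload 000101.
Concatenate: 010010010010000000101 = 0x92405 (21 bits → U+92405).

U+92405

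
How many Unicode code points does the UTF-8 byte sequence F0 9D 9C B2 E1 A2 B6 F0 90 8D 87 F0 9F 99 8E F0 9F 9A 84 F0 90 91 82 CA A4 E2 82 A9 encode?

8

Byte at offset 0: 0xF0 = 11110000 → 4-byte char (#1). Advance 4.
Byte at offset 4: 0xE1 = 11100001 → 3-byte char (#2). Advance 3.
Byte at offset 7: 0xF0 = 11110000 → 4-byte char (#3). Advance 4.
Byte at offset 11: 0xF0 = 11110000 → 4-byte char (#4). Advance 4.
Byte at offset 15: 0xF0 = 11110000 → 4-byte char (#5). Advance 4.
Byte at offset 19: 0xF0 = 11110000 → 4-byte char (#6). Advance 4.
Byte at offset 23: 0xCA = 11001010 → 2-byte char (#7). Advance 2.
Byte at offset 25: 0xE2 = 11100010 → 3-byte char (#8). Advance 3.
Reached end at offset 28 after 8 code points.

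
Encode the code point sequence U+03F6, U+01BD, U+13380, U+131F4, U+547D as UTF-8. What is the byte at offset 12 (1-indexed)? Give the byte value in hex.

1-indexed offset 12 is 0-indexed offset 11.
U+03F6 → 2-byte form CF B6 at offsets 0–1.
U+01BD → 2-byte form C6 BD at offsets 2–3.
U+13380 → 4-byte form F0 93 8E 80 at offsets 4–7.
U+131F4 → 4-byte form F0 93 87 B4 at offsets 8–11.
Offset 11 falls in char 4's range; it's byte 4 of F0 93 87 B4 = 0xB4.

0xB4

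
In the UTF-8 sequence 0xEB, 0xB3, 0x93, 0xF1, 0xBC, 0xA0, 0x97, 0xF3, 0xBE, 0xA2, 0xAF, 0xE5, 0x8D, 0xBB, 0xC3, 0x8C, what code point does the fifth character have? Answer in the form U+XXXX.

Offset 0: leading byte 0xEB = 11101011 → 3-byte char #1 = EB B3 93.
Offset 3: leading byte 0xF1 = 11110001 → 4-byte char #2 = F1 BC A0 97.
Offset 7: leading byte 0xF3 = 11110011 → 4-byte char #3 = F3 BE A2 AF.
Offset 11: leading byte 0xE5 = 11100101 → 3-byte char #4 = E5 8D BB.
Offset 14: leading byte 0xC3 = 11000011 → 2-byte char #5 = C3 8C.
Leading byte 0xC3 = 11000011 matches 110xxxxx → 2-byte sequence.
Byte 1: 0xC3 = 11000011, payload 00011 (5 bits).
Byte 2: 0x8C = 10001100 (10xxxxxx ✓), payload 001100.
Concatenate: 00011001100 = 0xCC (11 bits → U+00CC).

U+00CC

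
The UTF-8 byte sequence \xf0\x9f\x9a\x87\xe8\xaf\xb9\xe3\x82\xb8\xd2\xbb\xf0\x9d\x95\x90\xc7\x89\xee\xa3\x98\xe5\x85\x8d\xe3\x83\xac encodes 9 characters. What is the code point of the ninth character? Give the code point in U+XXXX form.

Offset 0: leading byte 0xF0 = 11110000 → 4-byte char #1 = F0 9F 9A 87.
Offset 4: leading byte 0xE8 = 11101000 → 3-byte char #2 = E8 AF B9.
Offset 7: leading byte 0xE3 = 11100011 → 3-byte char #3 = E3 82 B8.
Offset 10: leading byte 0xD2 = 11010010 → 2-byte char #4 = D2 BB.
Offset 12: leading byte 0xF0 = 11110000 → 4-byte char #5 = F0 9D 95 90.
Offset 16: leading byte 0xC7 = 11000111 → 2-byte char #6 = C7 89.
Offset 18: leading byte 0xEE = 11101110 → 3-byte char #7 = EE A3 98.
Offset 21: leading byte 0xE5 = 11100101 → 3-byte char #8 = E5 85 8D.
Offset 24: leading byte 0xE3 = 11100011 → 3-byte char #9 = E3 83 AC.
Leading byte 0xE3 = 11100011 matches 1110xxxx → 3-byte sequence.
Byte 1: 0xE3 = 11100011, payload 0011 (4 bits).
Byte 2: 0x83 = 10000011 (10xxxxxx ✓), payload 000011.
Byte 3: 0xAC = 10101100 (10xxxxxx ✓), payload 101100.
Concatenate: 0011000011101100 = 0x30EC (16 bits → U+30EC).

U+30EC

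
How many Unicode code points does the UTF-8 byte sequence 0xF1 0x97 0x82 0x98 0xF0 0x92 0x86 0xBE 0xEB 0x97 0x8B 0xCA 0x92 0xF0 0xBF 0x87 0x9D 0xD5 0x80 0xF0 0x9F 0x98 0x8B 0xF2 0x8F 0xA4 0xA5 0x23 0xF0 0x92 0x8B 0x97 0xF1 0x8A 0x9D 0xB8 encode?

Byte at offset 0: 0xF1 = 11110001 → 4-byte char (#1). Advance 4.
Byte at offset 4: 0xF0 = 11110000 → 4-byte char (#2). Advance 4.
Byte at offset 8: 0xEB = 11101011 → 3-byte char (#3). Advance 3.
Byte at offset 11: 0xCA = 11001010 → 2-byte char (#4). Advance 2.
Byte at offset 13: 0xF0 = 11110000 → 4-byte char (#5). Advance 4.
Byte at offset 17: 0xD5 = 11010101 → 2-byte char (#6). Advance 2.
Byte at offset 19: 0xF0 = 11110000 → 4-byte char (#7). Advance 4.
Byte at offset 23: 0xF2 = 11110010 → 4-byte char (#8). Advance 4.
Byte at offset 27: 0x23 = 00100011 → 1-byte char (#9). Advance 1.
Byte at offset 28: 0xF0 = 11110000 → 4-byte char (#10). Advance 4.
Byte at offset 32: 0xF1 = 11110001 → 4-byte char (#11). Advance 4.
Reached end at offset 36 after 11 code points.

11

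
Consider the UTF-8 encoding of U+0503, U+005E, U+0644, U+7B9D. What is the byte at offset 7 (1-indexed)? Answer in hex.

1-indexed offset 7 is 0-indexed offset 6.
U+0503 → 2-byte form D4 83 at offsets 0–1.
U+005E → 1-byte form 5E at offsets 2–2.
U+0644 → 2-byte form D9 84 at offsets 3–4.
U+7B9D → 3-byte form E7 AE 9D at offsets 5–7.
Offset 6 falls in char 4's range; it's byte 2 of E7 AE 9D = 0xAE.

0xAE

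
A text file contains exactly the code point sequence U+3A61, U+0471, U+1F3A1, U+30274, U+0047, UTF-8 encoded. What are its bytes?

E3 A9 A1 D1 B1 F0 9F 8E A1 F0 B0 89 B4 47

U+3A61: 3-byte form → E3 A9 A1.
U+0471: 2-byte form → D1 B1.
U+1F3A1: 4-byte form → F0 9F 8E A1.
U+30274: 4-byte form → F0 B0 89 B4.
U+0047: 1-byte form → 47.
Concatenated (14 bytes): E3 A9 A1 D1 B1 F0 9F 8E A1 F0 B0 89 B4 47.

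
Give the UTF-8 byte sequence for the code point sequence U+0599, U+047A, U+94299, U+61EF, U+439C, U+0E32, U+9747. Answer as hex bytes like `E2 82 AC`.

D6 99 D1 BA F2 94 8A 99 E6 87 AF E4 8E 9C E0 B8 B2 E9 9D 87

U+0599: 2-byte form → D6 99.
U+047A: 2-byte form → D1 BA.
U+94299: 4-byte form → F2 94 8A 99.
U+61EF: 3-byte form → E6 87 AF.
U+439C: 3-byte form → E4 8E 9C.
U+0E32: 3-byte form → E0 B8 B2.
U+9747: 3-byte form → E9 9D 87.
Concatenated (20 bytes): D6 99 D1 BA F2 94 8A 99 E6 87 AF E4 8E 9C E0 B8 B2 E9 9D 87.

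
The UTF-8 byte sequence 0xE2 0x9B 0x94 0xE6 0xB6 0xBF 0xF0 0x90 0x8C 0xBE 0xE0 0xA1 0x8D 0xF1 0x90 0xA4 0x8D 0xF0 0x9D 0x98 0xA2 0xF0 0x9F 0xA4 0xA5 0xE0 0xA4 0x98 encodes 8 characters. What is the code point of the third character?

U+1033E

Offset 0: leading byte 0xE2 = 11100010 → 3-byte char #1 = E2 9B 94.
Offset 3: leading byte 0xE6 = 11100110 → 3-byte char #2 = E6 B6 BF.
Offset 6: leading byte 0xF0 = 11110000 → 4-byte char #3 = F0 90 8C BE.
Leading byte 0xF0 = 11110000 matches 11110xxx → 4-byte sequence.
Byte 1: 0xF0 = 11110000, payload 000 (3 bits).
Byte 2: 0x90 = 10010000 (10xxxxxx ✓), payload 010000.
Byte 3: 0x8C = 10001100 (10xxxxxx ✓), payload 001100.
Byte 4: 0xBE = 10111110 (10xxxxxx ✓), payload 111110.
Concatenate: 000010000001100111110 = 0x1033E (21 bits → U+1033E).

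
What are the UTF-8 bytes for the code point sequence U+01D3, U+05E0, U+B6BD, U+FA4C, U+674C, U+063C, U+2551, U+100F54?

C7 93 D7 A0 EB 9A BD EF A9 8C E6 9D 8C D8 BC E2 95 91 F4 80 BD 94

U+01D3: 2-byte form → C7 93.
U+05E0: 2-byte form → D7 A0.
U+B6BD: 3-byte form → EB 9A BD.
U+FA4C: 3-byte form → EF A9 8C.
U+674C: 3-byte form → E6 9D 8C.
U+063C: 2-byte form → D8 BC.
U+2551: 3-byte form → E2 95 91.
U+100F54: 4-byte form → F4 80 BD 94.
Concatenated (22 bytes): C7 93 D7 A0 EB 9A BD EF A9 8C E6 9D 8C D8 BC E2 95 91 F4 80 BD 94.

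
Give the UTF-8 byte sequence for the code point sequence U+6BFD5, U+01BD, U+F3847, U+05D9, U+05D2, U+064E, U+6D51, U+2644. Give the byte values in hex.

U+6BFD5: 4-byte form → F1 AB BF 95.
U+01BD: 2-byte form → C6 BD.
U+F3847: 4-byte form → F3 B3 A1 87.
U+05D9: 2-byte form → D7 99.
U+05D2: 2-byte form → D7 92.
U+064E: 2-byte form → D9 8E.
U+6D51: 3-byte form → E6 B5 91.
U+2644: 3-byte form → E2 99 84.
Concatenated (22 bytes): F1 AB BF 95 C6 BD F3 B3 A1 87 D7 99 D7 92 D9 8E E6 B5 91 E2 99 84.

F1 AB BF 95 C6 BD F3 B3 A1 87 D7 99 D7 92 D9 8E E6 B5 91 E2 99 84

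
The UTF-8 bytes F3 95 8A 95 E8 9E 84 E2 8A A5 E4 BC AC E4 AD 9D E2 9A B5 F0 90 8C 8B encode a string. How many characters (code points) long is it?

Byte at offset 0: 0xF3 = 11110011 → 4-byte char (#1). Advance 4.
Byte at offset 4: 0xE8 = 11101000 → 3-byte char (#2). Advance 3.
Byte at offset 7: 0xE2 = 11100010 → 3-byte char (#3). Advance 3.
Byte at offset 10: 0xE4 = 11100100 → 3-byte char (#4). Advance 3.
Byte at offset 13: 0xE4 = 11100100 → 3-byte char (#5). Advance 3.
Byte at offset 16: 0xE2 = 11100010 → 3-byte char (#6). Advance 3.
Byte at offset 19: 0xF0 = 11110000 → 4-byte char (#7). Advance 4.
Reached end at offset 23 after 7 code points.

7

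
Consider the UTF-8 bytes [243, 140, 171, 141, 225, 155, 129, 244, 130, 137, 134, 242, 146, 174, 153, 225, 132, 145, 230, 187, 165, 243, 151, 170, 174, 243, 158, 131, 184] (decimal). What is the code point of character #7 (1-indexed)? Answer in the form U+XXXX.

Offset 0: leading byte 0xF3 = 11110011 → 4-byte char #1 = F3 8C AB 8D.
Offset 4: leading byte 0xE1 = 11100001 → 3-byte char #2 = E1 9B 81.
Offset 7: leading byte 0xF4 = 11110100 → 4-byte char #3 = F4 82 89 86.
Offset 11: leading byte 0xF2 = 11110010 → 4-byte char #4 = F2 92 AE 99.
Offset 15: leading byte 0xE1 = 11100001 → 3-byte char #5 = E1 84 91.
Offset 18: leading byte 0xE6 = 11100110 → 3-byte char #6 = E6 BB A5.
Offset 21: leading byte 0xF3 = 11110011 → 4-byte char #7 = F3 97 AA AE.
Leading byte 0xF3 = 11110011 matches 11110xxx → 4-byte sequence.
Byte 1: 0xF3 = 11110011, payload 011 (3 bits).
Byte 2: 0x97 = 10010111 (10xxxxxx ✓), payload 010111.
Byte 3: 0xAA = 10101010 (10xxxxxx ✓), payload 101010.
Byte 4: 0xAE = 10101110 (10xxxxxx ✓), payload 101110.
Concatenate: 011010111101010101110 = 0xD7AAE (21 bits → U+D7AAE).

U+D7AAE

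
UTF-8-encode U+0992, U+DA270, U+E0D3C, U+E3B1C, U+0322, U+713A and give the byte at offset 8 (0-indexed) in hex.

U+0992 → 3-byte form E0 A6 92 at offsets 0–2.
U+DA270 → 4-byte form F3 9A 89 B0 at offsets 3–6.
U+E0D3C → 4-byte form F3 A0 B4 BC at offsets 7–10.
Offset 8 falls in char 3's range; it's byte 2 of F3 A0 B4 BC = 0xA0.

0xA0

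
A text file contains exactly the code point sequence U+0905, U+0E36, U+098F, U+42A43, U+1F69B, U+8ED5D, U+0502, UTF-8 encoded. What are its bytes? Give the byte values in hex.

E0 A4 85 E0 B8 B6 E0 A6 8F F1 82 A9 83 F0 9F 9A 9B F2 8E B5 9D D4 82

U+0905: 3-byte form → E0 A4 85.
U+0E36: 3-byte form → E0 B8 B6.
U+098F: 3-byte form → E0 A6 8F.
U+42A43: 4-byte form → F1 82 A9 83.
U+1F69B: 4-byte form → F0 9F 9A 9B.
U+8ED5D: 4-byte form → F2 8E B5 9D.
U+0502: 2-byte form → D4 82.
Concatenated (23 bytes): E0 A4 85 E0 B8 B6 E0 A6 8F F1 82 A9 83 F0 9F 9A 9B F2 8E B5 9D D4 82.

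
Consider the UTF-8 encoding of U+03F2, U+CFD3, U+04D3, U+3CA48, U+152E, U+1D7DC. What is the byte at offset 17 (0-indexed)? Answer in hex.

0x9C

U+03F2 → 2-byte form CF B2 at offsets 0–1.
U+CFD3 → 3-byte form EC BF 93 at offsets 2–4.
U+04D3 → 2-byte form D3 93 at offsets 5–6.
U+3CA48 → 4-byte form F0 BC A9 88 at offsets 7–10.
U+152E → 3-byte form E1 94 AE at offsets 11–13.
U+1D7DC → 4-byte form F0 9D 9F 9C at offsets 14–17.
Offset 17 falls in char 6's range; it's byte 4 of F0 9D 9F 9C = 0x9C.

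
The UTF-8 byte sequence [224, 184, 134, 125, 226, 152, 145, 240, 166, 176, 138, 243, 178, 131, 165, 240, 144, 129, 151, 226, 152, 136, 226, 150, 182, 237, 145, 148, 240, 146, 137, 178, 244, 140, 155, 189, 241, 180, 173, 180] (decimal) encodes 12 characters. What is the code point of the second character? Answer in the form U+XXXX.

Offset 0: leading byte 0xE0 = 11100000 → 3-byte char #1 = E0 B8 86.
Offset 3: leading byte 0x7D = 01111101 → 1-byte char #2 = 7D.
Leading byte 0x7D = 01111101 matches 0xxxxxxx → 1-byte sequence.
Byte 1: 0x7D = 01111101, payload 1111101 (7 bits).
Concatenate: 1111101 = 0x7D (7 bits → U+007D).

U+007D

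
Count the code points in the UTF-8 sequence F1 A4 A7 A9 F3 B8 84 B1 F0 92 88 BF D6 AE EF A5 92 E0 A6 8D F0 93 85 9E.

7

Byte at offset 0: 0xF1 = 11110001 → 4-byte char (#1). Advance 4.
Byte at offset 4: 0xF3 = 11110011 → 4-byte char (#2). Advance 4.
Byte at offset 8: 0xF0 = 11110000 → 4-byte char (#3). Advance 4.
Byte at offset 12: 0xD6 = 11010110 → 2-byte char (#4). Advance 2.
Byte at offset 14: 0xEF = 11101111 → 3-byte char (#5). Advance 3.
Byte at offset 17: 0xE0 = 11100000 → 3-byte char (#6). Advance 3.
Byte at offset 20: 0xF0 = 11110000 → 4-byte char (#7). Advance 4.
Reached end at offset 24 after 7 code points.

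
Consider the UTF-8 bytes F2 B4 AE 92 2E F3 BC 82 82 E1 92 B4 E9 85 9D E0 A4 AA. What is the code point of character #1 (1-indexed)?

U+B4B92

Offset 0: leading byte 0xF2 = 11110010 → 4-byte char #1 = F2 B4 AE 92.
Leading byte 0xF2 = 11110010 matches 11110xxx → 4-byte sequence.
Byte 1: 0xF2 = 11110010, payload 010 (3 bits).
Byte 2: 0xB4 = 10110100 (10xxxxxx ✓), payload 110100.
Byte 3: 0xAE = 10101110 (10xxxxxx ✓), payload 101110.
Byte 4: 0x92 = 10010010 (10xxxxxx ✓), payload 010010.
Concatenate: 010110100101110010010 = 0xB4B92 (21 bits → U+B4B92).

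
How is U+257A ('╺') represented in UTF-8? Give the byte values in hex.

U+257A = 0x257A = 9594 decimal. In range U+0800–U+FFFF → 3-byte form: 1110xxxx 10xxxxxx 10xxxxxx.
Binary (16 bits): 0010010101111010.
Split 4+6+6: 0010 | 010101 | 111010.
Byte 1: 11100010 = 0xE2.
Byte 2: 10010101 = 0x95.
Byte 3: 10111010 = 0xBA.

E2 95 BA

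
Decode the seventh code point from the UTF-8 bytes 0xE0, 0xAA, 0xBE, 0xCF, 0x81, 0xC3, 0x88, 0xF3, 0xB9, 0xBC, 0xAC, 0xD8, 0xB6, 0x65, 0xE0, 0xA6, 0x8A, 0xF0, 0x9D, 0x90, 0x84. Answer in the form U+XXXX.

Offset 0: leading byte 0xE0 = 11100000 → 3-byte char #1 = E0 AA BE.
Offset 3: leading byte 0xCF = 11001111 → 2-byte char #2 = CF 81.
Offset 5: leading byte 0xC3 = 11000011 → 2-byte char #3 = C3 88.
Offset 7: leading byte 0xF3 = 11110011 → 4-byte char #4 = F3 B9 BC AC.
Offset 11: leading byte 0xD8 = 11011000 → 2-byte char #5 = D8 B6.
Offset 13: leading byte 0x65 = 01100101 → 1-byte char #6 = 65.
Offset 14: leading byte 0xE0 = 11100000 → 3-byte char #7 = E0 A6 8A.
Leading byte 0xE0 = 11100000 matches 1110xxxx → 3-byte sequence.
Byte 1: 0xE0 = 11100000, payload 0000 (4 bits).
Byte 2: 0xA6 = 10100110 (10xxxxxx ✓), payload 100110.
Byte 3: 0x8A = 10001010 (10xxxxxx ✓), payload 001010.
Concatenate: 0000100110001010 = 0x98A (16 bits → U+098A).

U+098A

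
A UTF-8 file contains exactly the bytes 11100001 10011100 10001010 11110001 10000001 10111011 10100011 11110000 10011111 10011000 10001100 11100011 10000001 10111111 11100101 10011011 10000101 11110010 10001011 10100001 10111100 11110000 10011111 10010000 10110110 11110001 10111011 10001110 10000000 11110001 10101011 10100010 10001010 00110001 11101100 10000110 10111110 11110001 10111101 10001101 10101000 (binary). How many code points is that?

12

Byte at offset 0: 0xE1 = 11100001 → 3-byte char (#1). Advance 3.
Byte at offset 3: 0xF1 = 11110001 → 4-byte char (#2). Advance 4.
Byte at offset 7: 0xF0 = 11110000 → 4-byte char (#3). Advance 4.
Byte at offset 11: 0xE3 = 11100011 → 3-byte char (#4). Advance 3.
Byte at offset 14: 0xE5 = 11100101 → 3-byte char (#5). Advance 3.
Byte at offset 17: 0xF2 = 11110010 → 4-byte char (#6). Advance 4.
Byte at offset 21: 0xF0 = 11110000 → 4-byte char (#7). Advance 4.
Byte at offset 25: 0xF1 = 11110001 → 4-byte char (#8). Advance 4.
Byte at offset 29: 0xF1 = 11110001 → 4-byte char (#9). Advance 4.
Byte at offset 33: 0x31 = 00110001 → 1-byte char (#10). Advance 1.
Byte at offset 34: 0xEC = 11101100 → 3-byte char (#11). Advance 3.
Byte at offset 37: 0xF1 = 11110001 → 4-byte char (#12). Advance 4.
Reached end at offset 41 after 12 code points.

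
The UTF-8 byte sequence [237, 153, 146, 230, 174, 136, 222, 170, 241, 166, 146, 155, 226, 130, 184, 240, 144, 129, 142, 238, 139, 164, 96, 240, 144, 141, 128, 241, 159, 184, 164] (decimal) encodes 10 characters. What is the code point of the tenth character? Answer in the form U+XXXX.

U+5FE24

Offset 0: leading byte 0xED = 11101101 → 3-byte char #1 = ED 99 92.
Offset 3: leading byte 0xE6 = 11100110 → 3-byte char #2 = E6 AE 88.
Offset 6: leading byte 0xDE = 11011110 → 2-byte char #3 = DE AA.
Offset 8: leading byte 0xF1 = 11110001 → 4-byte char #4 = F1 A6 92 9B.
Offset 12: leading byte 0xE2 = 11100010 → 3-byte char #5 = E2 82 B8.
Offset 15: leading byte 0xF0 = 11110000 → 4-byte char #6 = F0 90 81 8E.
Offset 19: leading byte 0xEE = 11101110 → 3-byte char #7 = EE 8B A4.
Offset 22: leading byte 0x60 = 01100000 → 1-byte char #8 = 60.
Offset 23: leading byte 0xF0 = 11110000 → 4-byte char #9 = F0 90 8D 80.
Offset 27: leading byte 0xF1 = 11110001 → 4-byte char #10 = F1 9F B8 A4.
Leading byte 0xF1 = 11110001 matches 11110xxx → 4-byte sequence.
Byte 1: 0xF1 = 11110001, payload 001 (3 bits).
Byte 2: 0x9F = 10011111 (10xxxxxx ✓), payload 011111.
Byte 3: 0xB8 = 10111000 (10xxxxxx ✓), payload 111000.
Byte 4: 0xA4 = 10100100 (10xxxxxx ✓), payload 100100.
Concatenate: 001011111111000100100 = 0x5FE24 (21 bits → U+5FE24).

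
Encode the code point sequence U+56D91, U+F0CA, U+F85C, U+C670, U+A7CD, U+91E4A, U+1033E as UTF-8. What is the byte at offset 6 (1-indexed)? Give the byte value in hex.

1-indexed offset 6 is 0-indexed offset 5.
U+56D91 → 4-byte form F1 96 B6 91 at offsets 0–3.
U+F0CA → 3-byte form EF 83 8A at offsets 4–6.
Offset 5 falls in char 2's range; it's byte 2 of EF 83 8A = 0x83.

0x83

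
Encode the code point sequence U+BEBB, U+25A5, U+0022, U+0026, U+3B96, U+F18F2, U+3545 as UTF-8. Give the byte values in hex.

U+BEBB: 3-byte form → EB BA BB.
U+25A5: 3-byte form → E2 96 A5.
U+0022: 1-byte form → 22.
U+0026: 1-byte form → 26.
U+3B96: 3-byte form → E3 AE 96.
U+F18F2: 4-byte form → F3 B1 A3 B2.
U+3545: 3-byte form → E3 95 85.
Concatenated (18 bytes): EB BA BB E2 96 A5 22 26 E3 AE 96 F3 B1 A3 B2 E3 95 85.

EB BA BB E2 96 A5 22 26 E3 AE 96 F3 B1 A3 B2 E3 95 85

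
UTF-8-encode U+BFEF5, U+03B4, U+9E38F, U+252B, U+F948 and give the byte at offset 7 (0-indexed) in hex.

U+BFEF5 → 4-byte form F2 BF BB B5 at offsets 0–3.
U+03B4 → 2-byte form CE B4 at offsets 4–5.
U+9E38F → 4-byte form F2 9E 8E 8F at offsets 6–9.
Offset 7 falls in char 3's range; it's byte 2 of F2 9E 8E 8F = 0x9E.

0x9E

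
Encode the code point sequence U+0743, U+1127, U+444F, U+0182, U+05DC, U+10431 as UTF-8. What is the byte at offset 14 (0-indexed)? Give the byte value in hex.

0x90

U+0743 → 2-byte form DD 83 at offsets 0–1.
U+1127 → 3-byte form E1 84 A7 at offsets 2–4.
U+444F → 3-byte form E4 91 8F at offsets 5–7.
U+0182 → 2-byte form C6 82 at offsets 8–9.
U+05DC → 2-byte form D7 9C at offsets 10–11.
U+10431 → 4-byte form F0 90 90 B1 at offsets 12–15.
Offset 14 falls in char 6's range; it's byte 3 of F0 90 90 B1 = 0x90.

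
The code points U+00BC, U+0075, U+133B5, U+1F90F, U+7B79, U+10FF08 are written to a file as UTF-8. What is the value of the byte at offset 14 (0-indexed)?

U+00BC → 2-byte form C2 BC at offsets 0–1.
U+0075 → 1-byte form 75 at offsets 2–2.
U+133B5 → 4-byte form F0 93 8E B5 at offsets 3–6.
U+1F90F → 4-byte form F0 9F A4 8F at offsets 7–10.
U+7B79 → 3-byte form E7 AD B9 at offsets 11–13.
U+10FF08 → 4-byte form F4 8F BC 88 at offsets 14–17.
Offset 14 falls in char 6's range; it's byte 1 of F4 8F BC 88 = 0xF4.

0xF4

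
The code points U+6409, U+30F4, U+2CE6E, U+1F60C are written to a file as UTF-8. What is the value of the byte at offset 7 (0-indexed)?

0xAC

U+6409 → 3-byte form E6 90 89 at offsets 0–2.
U+30F4 → 3-byte form E3 83 B4 at offsets 3–5.
U+2CE6E → 4-byte form F0 AC B9 AE at offsets 6–9.
Offset 7 falls in char 3's range; it's byte 2 of F0 AC B9 AE = 0xAC.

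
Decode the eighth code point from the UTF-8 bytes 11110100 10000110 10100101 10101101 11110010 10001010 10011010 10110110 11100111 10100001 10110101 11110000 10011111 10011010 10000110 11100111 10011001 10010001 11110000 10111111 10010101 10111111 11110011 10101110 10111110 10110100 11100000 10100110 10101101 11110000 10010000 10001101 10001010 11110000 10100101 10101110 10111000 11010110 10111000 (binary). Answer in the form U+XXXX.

U+09AD

Offset 0: leading byte 0xF4 = 11110100 → 4-byte char #1 = F4 86 A5 AD.
Offset 4: leading byte 0xF2 = 11110010 → 4-byte char #2 = F2 8A 9A B6.
Offset 8: leading byte 0xE7 = 11100111 → 3-byte char #3 = E7 A1 B5.
Offset 11: leading byte 0xF0 = 11110000 → 4-byte char #4 = F0 9F 9A 86.
Offset 15: leading byte 0xE7 = 11100111 → 3-byte char #5 = E7 99 91.
Offset 18: leading byte 0xF0 = 11110000 → 4-byte char #6 = F0 BF 95 BF.
Offset 22: leading byte 0xF3 = 11110011 → 4-byte char #7 = F3 AE BE B4.
Offset 26: leading byte 0xE0 = 11100000 → 3-byte char #8 = E0 A6 AD.
Leading byte 0xE0 = 11100000 matches 1110xxxx → 3-byte sequence.
Byte 1: 0xE0 = 11100000, payload 0000 (4 bits).
Byte 2: 0xA6 = 10100110 (10xxxxxx ✓), payload 100110.
Byte 3: 0xAD = 10101101 (10xxxxxx ✓), payload 101101.
Concatenate: 0000100110101101 = 0x9AD (16 bits → U+09AD).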